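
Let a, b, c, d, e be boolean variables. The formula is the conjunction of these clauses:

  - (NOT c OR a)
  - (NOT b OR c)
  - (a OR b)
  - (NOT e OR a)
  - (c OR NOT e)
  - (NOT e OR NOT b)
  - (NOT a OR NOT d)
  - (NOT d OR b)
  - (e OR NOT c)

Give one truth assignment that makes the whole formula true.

Pure literal: d appears only negated; assign d = False.
Branch on a: take a = True.
The remaining clauses are satisfied by b = False, c = False, e = False.
Every clause has at least one true literal under this assignment.

a = T, b = F, c = F, d = F, e = F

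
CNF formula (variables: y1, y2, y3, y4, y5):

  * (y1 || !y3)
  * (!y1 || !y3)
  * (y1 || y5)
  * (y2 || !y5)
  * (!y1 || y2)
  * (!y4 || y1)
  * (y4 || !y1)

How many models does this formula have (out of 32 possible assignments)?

3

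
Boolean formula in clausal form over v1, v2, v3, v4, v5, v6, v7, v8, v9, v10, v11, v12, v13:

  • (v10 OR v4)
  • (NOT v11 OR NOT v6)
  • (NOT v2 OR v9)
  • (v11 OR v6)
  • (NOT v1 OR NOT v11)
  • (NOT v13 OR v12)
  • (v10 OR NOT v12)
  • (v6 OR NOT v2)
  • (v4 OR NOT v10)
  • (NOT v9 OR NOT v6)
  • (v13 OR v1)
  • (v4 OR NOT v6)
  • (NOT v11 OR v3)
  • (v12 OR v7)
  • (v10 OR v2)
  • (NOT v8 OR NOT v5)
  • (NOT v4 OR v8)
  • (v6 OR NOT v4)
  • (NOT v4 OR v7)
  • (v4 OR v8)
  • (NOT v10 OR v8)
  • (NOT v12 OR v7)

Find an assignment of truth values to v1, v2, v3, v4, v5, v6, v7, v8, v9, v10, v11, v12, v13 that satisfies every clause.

v1 = True, v2 = False, v3 = False, v4 = True, v5 = False, v6 = True, v7 = True, v8 = True, v9 = False, v10 = True, v11 = False, v12 = False, v13 = False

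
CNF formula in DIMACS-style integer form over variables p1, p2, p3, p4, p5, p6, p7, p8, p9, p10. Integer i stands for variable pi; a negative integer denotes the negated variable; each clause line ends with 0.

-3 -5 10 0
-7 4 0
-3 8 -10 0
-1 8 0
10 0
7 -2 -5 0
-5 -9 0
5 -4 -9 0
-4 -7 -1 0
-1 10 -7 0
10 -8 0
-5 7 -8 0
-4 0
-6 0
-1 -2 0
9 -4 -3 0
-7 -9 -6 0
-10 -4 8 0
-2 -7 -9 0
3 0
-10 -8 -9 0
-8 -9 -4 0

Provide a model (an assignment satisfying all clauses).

p1 = False, p2 = True, p3 = True, p4 = False, p5 = False, p6 = False, p7 = False, p8 = True, p9 = False, p10 = True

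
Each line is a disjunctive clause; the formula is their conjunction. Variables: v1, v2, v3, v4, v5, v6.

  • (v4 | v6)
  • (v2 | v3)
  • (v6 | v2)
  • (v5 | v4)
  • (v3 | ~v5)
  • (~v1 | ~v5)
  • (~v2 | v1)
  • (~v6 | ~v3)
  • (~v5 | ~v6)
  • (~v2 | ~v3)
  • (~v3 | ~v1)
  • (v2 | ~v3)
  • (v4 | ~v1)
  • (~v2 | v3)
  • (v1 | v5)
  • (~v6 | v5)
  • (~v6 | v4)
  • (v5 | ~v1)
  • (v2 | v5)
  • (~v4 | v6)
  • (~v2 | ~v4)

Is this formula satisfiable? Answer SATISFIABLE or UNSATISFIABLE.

UNSATISFIABLE

v2 = True:
  propagation gives v1=True, v5=False; an empty clause results — contradiction.
v2 = False:
  propagation gives v3=True; an empty clause results — contradiction.
Every branch closes, so no satisfying assignment exists.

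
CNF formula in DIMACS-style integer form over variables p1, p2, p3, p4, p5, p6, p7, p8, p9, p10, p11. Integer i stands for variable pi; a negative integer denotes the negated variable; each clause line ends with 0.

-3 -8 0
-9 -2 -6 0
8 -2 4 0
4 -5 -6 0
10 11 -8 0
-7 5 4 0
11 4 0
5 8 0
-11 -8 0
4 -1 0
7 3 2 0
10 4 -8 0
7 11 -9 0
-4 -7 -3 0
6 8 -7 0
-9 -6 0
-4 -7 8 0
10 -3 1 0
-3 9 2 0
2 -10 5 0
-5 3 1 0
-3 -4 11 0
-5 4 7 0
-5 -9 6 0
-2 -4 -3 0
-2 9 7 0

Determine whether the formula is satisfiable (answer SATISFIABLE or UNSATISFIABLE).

Branch on p1: take p1 = True.
  then p4 is forced to True.
For the remaining variables, p2 = False, p3 = False, p5 = True, p6 = True, p7 = True, p8 = True, p9 = False, p10 = True, p11 = False works.
So p1=T  p2=F  p3=F  p4=T  p5=T  p6=T  p7=T  p8=T  p9=F  p10=T  p11=F is a satisfying assignment.

SATISFIABLE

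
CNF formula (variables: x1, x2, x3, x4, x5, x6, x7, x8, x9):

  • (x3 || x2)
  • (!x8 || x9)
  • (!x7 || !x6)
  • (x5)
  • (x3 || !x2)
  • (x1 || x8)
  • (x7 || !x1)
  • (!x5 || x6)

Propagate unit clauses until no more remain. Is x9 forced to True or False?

True

(x5) is a unit clause: x5 = True.
In (!x5 || x6), !x5 is now false; x6 must hold, so x6 = True.
(!x6 || !x7) with x6 = True leaves only !x7, so x7 = False.
In (x7 || !x1), x7 is now false; !x1 must hold, so x1 = False.
(x1 || x8): since x1 = False, the clause reduces to (x8). x8 = True.
(x9 || !x8): since x8 = True, the clause reduces to (x9). x9 = True.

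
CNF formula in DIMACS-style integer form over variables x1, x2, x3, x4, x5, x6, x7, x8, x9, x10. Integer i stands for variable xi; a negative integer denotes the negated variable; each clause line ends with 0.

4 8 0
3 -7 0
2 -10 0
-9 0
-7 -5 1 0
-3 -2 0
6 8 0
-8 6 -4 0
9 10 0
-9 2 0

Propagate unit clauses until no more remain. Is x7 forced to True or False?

False

(~x9) stands alone — x9 = False.
(x9 \/ x10) with x9 = False leaves only x10, so x10 = True.
(x2 \/ ~x10) with x10 = True leaves only x2, so x2 = True.
In (~x2 \/ ~x3), ~x2 is now false; ~x3 must hold, so x3 = False.
(x3 \/ ~x7): since x3 = False, the clause reduces to (~x7). x7 = False.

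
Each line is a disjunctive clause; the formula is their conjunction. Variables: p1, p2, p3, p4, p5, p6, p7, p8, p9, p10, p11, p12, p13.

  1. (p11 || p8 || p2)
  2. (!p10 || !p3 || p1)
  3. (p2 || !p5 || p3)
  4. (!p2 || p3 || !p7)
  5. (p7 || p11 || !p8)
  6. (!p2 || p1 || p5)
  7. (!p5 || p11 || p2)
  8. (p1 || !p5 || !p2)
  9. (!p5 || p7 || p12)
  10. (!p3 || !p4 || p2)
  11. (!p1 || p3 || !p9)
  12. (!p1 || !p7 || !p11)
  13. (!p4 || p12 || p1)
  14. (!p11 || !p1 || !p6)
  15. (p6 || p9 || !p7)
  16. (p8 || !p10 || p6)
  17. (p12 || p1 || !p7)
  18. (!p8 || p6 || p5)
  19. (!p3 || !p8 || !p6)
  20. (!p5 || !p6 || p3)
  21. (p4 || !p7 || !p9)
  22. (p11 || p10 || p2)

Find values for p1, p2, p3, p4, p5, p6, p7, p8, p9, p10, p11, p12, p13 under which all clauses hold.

p12 occurs only positively in the remaining clauses — set p12 = True.
Branch on p1: take p1 = True.
Set p2 = True and propagate.
Set p3 = True and propagate.
For the remaining variables, p4 = True, p5 = True, p6 = False, p7 = True, p8 = True, p9 = True, p10 = True, p11 = False, p13 = True works.

p1 = T, p2 = T, p3 = T, p4 = T, p5 = T, p6 = F, p7 = T, p8 = T, p9 = T, p10 = T, p11 = F, p12 = T, p13 = T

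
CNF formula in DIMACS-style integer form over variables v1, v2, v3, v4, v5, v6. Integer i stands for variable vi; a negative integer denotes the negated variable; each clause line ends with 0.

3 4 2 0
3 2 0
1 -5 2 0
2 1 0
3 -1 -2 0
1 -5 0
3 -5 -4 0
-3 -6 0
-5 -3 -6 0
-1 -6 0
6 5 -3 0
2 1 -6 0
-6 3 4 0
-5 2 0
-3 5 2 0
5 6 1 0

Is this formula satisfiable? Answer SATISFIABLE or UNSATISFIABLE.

SATISFIABLE

Set v1 = False and propagate.
  then v2 is forced to True.
  then v5 is forced to False.
  then v6 is forced to True.
  then v3 is forced to False.
  then v4 is forced to True.
So v1=False  v2=True  v3=False  v4=True  v5=False  v6=True is a satisfying assignment.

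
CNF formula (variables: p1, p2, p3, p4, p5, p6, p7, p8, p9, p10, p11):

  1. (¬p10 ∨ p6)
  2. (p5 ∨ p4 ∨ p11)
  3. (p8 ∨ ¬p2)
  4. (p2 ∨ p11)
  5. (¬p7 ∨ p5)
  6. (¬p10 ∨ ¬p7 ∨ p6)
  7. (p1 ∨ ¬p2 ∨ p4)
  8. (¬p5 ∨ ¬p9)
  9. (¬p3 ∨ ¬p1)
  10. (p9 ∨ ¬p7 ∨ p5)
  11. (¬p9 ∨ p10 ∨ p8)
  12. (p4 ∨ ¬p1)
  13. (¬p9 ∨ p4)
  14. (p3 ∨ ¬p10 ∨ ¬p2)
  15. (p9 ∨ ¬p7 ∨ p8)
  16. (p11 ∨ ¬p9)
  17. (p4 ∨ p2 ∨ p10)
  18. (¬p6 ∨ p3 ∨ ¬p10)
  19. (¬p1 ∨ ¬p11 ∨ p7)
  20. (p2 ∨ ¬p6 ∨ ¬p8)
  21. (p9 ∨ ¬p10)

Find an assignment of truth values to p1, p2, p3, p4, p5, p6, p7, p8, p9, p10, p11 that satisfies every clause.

p4 occurs only positively in the remaining clauses — set p4 = True.
Try p1 = False.
Set p2 = False and propagate.
  then p11 is forced to True.
For the remaining variables, p3 = True, p5 = False, p6 = True, p7 = False, p8 = False, p9 = False, p10 = False works.
Every clause has at least one true literal under this assignment.

p1 = 0  p2 = 0  p3 = 1  p4 = 1  p5 = 0  p6 = 1  p7 = 0  p8 = 0  p9 = 0  p10 = 0  p11 = 1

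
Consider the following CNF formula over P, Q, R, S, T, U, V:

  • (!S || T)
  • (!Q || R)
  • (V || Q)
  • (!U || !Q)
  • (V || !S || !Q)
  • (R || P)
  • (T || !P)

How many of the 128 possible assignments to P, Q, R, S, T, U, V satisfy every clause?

Case analysis on Q and P:
  Q=1, P=1: remaining (R,S,T,U,V) ∈ {(1,0,1,0,0); (1,0,1,0,1); (1,1,1,0,1)} — 3.
  Q=1, P=0: 5 of the 32 assignments to (R,S,T,U,V) work.
  Q=0, P=1: forces T=1; V=1; R, S, U free → 2^3 = 8.
  Q=0, P=0: U free; 3 ways for (R,S,T,V) × 2^1 = 6.
Total: 3 + 5 + 8 + 6 = 22.

22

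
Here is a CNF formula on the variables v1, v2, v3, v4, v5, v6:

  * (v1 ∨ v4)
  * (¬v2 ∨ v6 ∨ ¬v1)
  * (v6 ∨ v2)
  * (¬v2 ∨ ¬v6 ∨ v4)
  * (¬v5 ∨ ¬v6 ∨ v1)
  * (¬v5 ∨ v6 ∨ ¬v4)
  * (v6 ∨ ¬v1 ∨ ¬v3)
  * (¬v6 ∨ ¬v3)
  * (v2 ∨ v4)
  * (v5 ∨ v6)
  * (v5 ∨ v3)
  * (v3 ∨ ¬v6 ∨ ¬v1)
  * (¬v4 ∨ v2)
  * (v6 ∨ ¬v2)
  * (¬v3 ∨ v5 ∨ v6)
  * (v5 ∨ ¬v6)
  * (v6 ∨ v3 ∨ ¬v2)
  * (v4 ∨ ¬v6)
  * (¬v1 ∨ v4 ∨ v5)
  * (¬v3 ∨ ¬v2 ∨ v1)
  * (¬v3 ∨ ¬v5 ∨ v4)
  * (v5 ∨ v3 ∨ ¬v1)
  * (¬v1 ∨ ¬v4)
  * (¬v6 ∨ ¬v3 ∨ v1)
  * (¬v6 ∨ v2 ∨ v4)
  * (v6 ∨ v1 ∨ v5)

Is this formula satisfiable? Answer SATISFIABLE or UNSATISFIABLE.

UNSATISFIABLE

v6 = True:
  propagation gives v3=False, v5=True, v1=True; an empty clause results — contradiction.
v6 = False:
  propagation gives v2=True; an empty clause results — contradiction.
Every branch closes, so no satisfying assignment exists.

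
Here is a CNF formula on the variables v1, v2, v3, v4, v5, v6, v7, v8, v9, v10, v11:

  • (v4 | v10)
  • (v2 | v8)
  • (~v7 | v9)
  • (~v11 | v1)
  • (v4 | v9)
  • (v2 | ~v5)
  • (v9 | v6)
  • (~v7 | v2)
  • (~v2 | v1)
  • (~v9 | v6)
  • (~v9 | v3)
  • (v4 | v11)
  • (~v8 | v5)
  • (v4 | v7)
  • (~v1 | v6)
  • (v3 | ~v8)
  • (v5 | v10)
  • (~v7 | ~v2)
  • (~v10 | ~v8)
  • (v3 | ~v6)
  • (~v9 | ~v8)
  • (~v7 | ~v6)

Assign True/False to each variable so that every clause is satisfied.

v1 = True  v2 = True  v3 = True  v4 = True  v5 = False  v6 = True  v7 = False  v8 = False  v9 = True  v10 = True  v11 = False

v3 occurs only positively in the remaining clauses — set v3 = True.
v4 occurs only positively in the remaining clauses — set v4 = True.
Try v1 = True.
  then v6 is forced to True.
  then v7 is forced to False.
For the remaining variables, v2 = True, v5 = False, v8 = False, v9 = True, v10 = True, v11 = False works.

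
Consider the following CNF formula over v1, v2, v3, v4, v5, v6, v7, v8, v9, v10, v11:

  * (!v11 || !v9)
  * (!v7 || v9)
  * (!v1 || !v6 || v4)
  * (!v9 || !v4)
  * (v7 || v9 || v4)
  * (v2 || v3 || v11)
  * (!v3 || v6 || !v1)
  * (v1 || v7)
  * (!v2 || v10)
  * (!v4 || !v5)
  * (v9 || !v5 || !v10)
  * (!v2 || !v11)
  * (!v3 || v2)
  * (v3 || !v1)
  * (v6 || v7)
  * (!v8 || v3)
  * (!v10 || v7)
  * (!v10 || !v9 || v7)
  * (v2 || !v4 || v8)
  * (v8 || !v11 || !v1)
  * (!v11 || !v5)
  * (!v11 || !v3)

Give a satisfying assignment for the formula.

v1=F, v2=T, v3=T, v4=F, v5=T, v6=F, v7=T, v8=T, v9=T, v10=T, v11=F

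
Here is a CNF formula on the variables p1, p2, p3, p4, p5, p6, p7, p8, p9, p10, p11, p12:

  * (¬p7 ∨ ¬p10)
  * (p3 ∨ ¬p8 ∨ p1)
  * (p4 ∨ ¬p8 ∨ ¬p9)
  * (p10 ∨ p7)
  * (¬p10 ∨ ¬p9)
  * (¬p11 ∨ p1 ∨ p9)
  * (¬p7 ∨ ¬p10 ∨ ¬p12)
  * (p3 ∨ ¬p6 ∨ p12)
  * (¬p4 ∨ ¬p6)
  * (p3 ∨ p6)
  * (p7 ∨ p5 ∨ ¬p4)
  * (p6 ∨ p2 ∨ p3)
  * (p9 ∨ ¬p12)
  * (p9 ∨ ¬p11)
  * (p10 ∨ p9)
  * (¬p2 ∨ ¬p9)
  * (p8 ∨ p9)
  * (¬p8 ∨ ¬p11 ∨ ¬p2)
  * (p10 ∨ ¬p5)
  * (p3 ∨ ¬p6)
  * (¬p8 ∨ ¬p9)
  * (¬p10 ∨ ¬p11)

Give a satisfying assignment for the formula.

p1 = False, p2 = True, p3 = True, p4 = False, p5 = False, p6 = True, p7 = False, p8 = True, p9 = False, p10 = True, p11 = False, p12 = False

p3 occurs only positively in the remaining clauses — set p3 = True.
p11 occurs only negated in the remaining clauses — set p11 = False.
Set p2 = True and propagate.
  then p9 is forced to False.
  then p12 is forced to False.
  then p10 is forced to True.
  then p7 is forced to False.
  then p8 is forced to True.
Try p4 = False.
p1, p5, p6 are now unconstrained; take p1 = False, p5 = False, p6 = True.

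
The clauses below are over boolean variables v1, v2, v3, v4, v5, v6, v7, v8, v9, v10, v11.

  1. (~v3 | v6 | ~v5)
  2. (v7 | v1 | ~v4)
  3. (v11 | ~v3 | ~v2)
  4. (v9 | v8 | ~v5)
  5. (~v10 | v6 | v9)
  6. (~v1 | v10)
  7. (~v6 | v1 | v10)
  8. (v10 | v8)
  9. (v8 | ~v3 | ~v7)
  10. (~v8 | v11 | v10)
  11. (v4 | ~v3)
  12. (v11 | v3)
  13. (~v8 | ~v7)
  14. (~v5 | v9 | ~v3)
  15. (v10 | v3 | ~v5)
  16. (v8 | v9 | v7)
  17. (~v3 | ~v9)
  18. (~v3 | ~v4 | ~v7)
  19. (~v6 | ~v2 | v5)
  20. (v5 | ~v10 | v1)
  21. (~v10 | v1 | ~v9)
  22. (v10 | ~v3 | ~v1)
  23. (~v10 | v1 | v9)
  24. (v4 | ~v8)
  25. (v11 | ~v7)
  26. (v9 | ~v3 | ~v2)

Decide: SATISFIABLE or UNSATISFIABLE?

Pure literal: v2 appears only negated; assign v2 = False.
Pure literal: v11 appears only positively; assign v11 = True.
Try v1 = True.
  then v10 is forced to True.
Try v3 = False.
The remaining clauses are satisfied by v4 = False, v5 = True, v6 = False, v7 = True, v8 = False, v9 = True.
So v1=True, v2=False, v3=False, v4=False, v5=True, v6=False, v7=True, v8=False, v9=True, v10=True, v11=True is a satisfying assignment.

SATISFIABLE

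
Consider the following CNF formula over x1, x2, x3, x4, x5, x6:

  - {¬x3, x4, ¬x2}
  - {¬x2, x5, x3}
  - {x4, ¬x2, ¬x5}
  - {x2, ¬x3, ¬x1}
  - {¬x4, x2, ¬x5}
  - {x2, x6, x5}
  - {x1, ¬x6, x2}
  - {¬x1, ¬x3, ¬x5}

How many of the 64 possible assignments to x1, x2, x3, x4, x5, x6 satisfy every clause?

16

Split on x2, then x5.
  x2=T, x5=T: x6 free; 3 ways for (x1,x3,x4) × 2^1 = 6.
  x2=T, x5=F: remaining (x1,x3,x4,x6) ∈ {(F,T,T,F); (F,T,T,T); (T,T,T,F); (T,T,T,T)} — 4.
  x2=F, x5=T: remaining (x1,x3,x4,x6) ∈ {(F,F,F,F); (F,T,F,F); (T,F,F,F); (T,F,F,T)} — 4.
  x2=F, x5=F: remaining (x1,x3,x4,x6) ∈ {(T,F,F,T); (T,F,T,T)} — 2.
Total: 6 + 4 + 4 + 2 = 16.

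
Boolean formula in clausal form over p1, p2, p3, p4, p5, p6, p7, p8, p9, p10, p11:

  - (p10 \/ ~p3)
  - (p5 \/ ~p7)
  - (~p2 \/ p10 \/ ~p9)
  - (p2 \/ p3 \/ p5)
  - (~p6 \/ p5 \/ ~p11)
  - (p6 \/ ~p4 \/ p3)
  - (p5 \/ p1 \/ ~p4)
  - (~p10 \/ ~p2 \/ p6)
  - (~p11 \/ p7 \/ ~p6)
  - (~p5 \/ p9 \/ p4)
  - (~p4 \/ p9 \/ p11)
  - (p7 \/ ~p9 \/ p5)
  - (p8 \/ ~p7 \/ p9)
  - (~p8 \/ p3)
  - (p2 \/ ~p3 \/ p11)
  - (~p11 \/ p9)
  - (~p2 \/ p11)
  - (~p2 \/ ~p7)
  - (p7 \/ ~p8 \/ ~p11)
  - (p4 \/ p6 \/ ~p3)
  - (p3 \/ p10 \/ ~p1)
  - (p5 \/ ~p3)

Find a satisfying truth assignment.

p1=True, p2=False, p3=False, p4=False, p5=True, p6=False, p7=False, p8=False, p9=True, p10=True, p11=True

Set p1 = True and propagate.
Try p2 = False.
For the remaining variables, p3 = False, p4 = False, p5 = True, p6 = False, p7 = False, p8 = False, p9 = True, p10 = True, p11 = True works.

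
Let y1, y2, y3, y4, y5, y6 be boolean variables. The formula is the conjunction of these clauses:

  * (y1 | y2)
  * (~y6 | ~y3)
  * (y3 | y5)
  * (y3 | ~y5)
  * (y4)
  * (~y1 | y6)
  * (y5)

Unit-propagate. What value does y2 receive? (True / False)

True

(y4) is a unit clause: y4 = True.
(y5) is a unit clause: y5 = True.
From (~y5 | y3) and y5 = True: y3 = True.
(~y3 | ~y6): since y3 = True, the clause reduces to (~y6). y6 = False.
From (y6 | ~y1) and y6 = False: y1 = False.
(y2 | y1): since y1 = False, the clause reduces to (y2). y2 = True.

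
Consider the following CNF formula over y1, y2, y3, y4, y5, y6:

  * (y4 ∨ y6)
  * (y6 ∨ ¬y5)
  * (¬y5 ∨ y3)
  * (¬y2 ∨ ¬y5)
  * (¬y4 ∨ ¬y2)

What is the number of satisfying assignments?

20

Case analysis on y5 and y2:
  y5=1, y2=1: a clause becomes empty — 0.
  y5=1, y2=0: remaining (y1,y3,y4,y6) ∈ {(0,1,0,1); (0,1,1,1); (1,1,0,1); (1,1,1,1)} — 4.
  y5=0, y2=1: remaining (y1,y3,y4,y6) ∈ {(0,0,0,1); (0,1,0,1); (1,0,0,1); (1,1,0,1)} — 4.
  y5=0, y2=0: y1, y3 free; 3 ways for (y4,y6) × 2^2 = 12.
Total: 0 + 4 + 4 + 12 = 20.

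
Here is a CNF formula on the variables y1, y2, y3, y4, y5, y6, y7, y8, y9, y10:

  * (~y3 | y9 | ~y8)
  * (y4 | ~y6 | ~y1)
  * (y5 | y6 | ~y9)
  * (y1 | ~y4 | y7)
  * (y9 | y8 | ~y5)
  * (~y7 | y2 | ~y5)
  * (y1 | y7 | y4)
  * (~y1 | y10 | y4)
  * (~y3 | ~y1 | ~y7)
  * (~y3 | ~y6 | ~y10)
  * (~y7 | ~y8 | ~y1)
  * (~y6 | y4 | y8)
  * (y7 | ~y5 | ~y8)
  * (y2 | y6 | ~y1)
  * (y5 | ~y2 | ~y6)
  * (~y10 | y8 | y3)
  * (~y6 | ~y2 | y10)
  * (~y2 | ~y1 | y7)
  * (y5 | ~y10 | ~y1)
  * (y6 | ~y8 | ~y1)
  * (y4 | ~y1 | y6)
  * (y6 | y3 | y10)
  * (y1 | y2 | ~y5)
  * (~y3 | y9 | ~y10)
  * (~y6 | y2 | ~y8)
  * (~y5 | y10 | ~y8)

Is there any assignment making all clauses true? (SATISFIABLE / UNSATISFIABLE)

Branch on y1: take y1 = False.
Set y2 = True and propagate.
For the remaining variables, y3 = True, y4 = True, y5 = True, y6 = False, y7 = True, y8 = False, y9 = True, y10 = False works.
So y1=False, y2=True, y3=True, y4=True, y5=True, y6=False, y7=True, y8=False, y9=True, y10=False is a satisfying assignment.

SATISFIABLE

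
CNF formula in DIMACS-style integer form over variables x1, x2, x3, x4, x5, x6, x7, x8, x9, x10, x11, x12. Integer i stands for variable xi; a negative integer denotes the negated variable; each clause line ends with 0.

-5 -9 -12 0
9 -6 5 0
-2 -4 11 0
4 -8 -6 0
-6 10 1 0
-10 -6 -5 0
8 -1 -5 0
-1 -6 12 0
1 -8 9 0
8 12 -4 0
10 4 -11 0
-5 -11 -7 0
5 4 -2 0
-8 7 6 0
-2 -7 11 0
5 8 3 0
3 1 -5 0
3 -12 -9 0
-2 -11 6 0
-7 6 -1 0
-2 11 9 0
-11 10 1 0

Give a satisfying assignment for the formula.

x1=0, x2=0, x3=1, x4=1, x5=0, x6=0, x7=1, x8=1, x9=1, x10=0, x11=0, x12=1

Check each clause:
  1. (¬x12 ∨ ¬x5 ∨ ¬x9) — ¬x5 is true.
  2. (x9 ∨ ¬x6 ∨ x5) — x9 is true.
  3. (x11 ∨ ¬x4 ∨ ¬x2) — ¬x2 is true.
  4. (¬x6 ∨ x4 ∨ ¬x8) — ¬x6 is true.
  5. (x1 ∨ x10 ∨ ¬x6) — ¬x6 is true.
  6. (¬x10 ∨ ¬x6 ∨ ¬x5) — ¬x6 is true.
  7. (x8 ∨ ¬x1 ∨ ¬x5) — x8 is true.
  8. (x12 ∨ ¬x1 ∨ ¬x6) — ¬x6 is true.
  9. (¬x8 ∨ x9 ∨ x1) — x9 is true.
  10. (x8 ∨ ¬x4 ∨ x12) — x8 is true.
  11. (x4 ∨ x10 ∨ ¬x11) — x4 is true.
  12. (¬x5 ∨ ¬x7 ∨ ¬x11) — ¬x5 is true.
  13. (x4 ∨ x5 ∨ ¬x2) — x4 is true.
  14. (x6 ∨ x7 ∨ ¬x8) — x7 is true.
  15. (x11 ∨ ¬x2 ∨ ¬x7) — ¬x2 is true.
  16. (x5 ∨ x3 ∨ x8) — x8 is true.
  17. (x1 ∨ x3 ∨ ¬x5) — x3 is true.
  18. (¬x9 ∨ ¬x12 ∨ x3) — x3 is true.
  19. (x6 ∨ ¬x11 ∨ ¬x2) — ¬x11 is true.
  20. (¬x1 ∨ ¬x7 ∨ x6) — ¬x1 is true.
  21. (¬x2 ∨ x9 ∨ x11) — x9 is true.
  22. (x10 ∨ x1 ∨ ¬x11) — ¬x11 is true.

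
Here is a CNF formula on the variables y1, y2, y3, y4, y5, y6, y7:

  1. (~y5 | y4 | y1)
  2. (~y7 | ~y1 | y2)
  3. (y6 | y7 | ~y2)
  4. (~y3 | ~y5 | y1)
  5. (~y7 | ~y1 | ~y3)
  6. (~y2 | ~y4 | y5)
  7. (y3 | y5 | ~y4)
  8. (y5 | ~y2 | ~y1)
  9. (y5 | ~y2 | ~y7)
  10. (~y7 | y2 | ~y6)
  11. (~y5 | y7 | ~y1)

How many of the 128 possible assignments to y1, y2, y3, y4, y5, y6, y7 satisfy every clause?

27

Case analysis on y5 and y1:
  y5=T, y1=T: remaining (y2,y3,y4,y6,y7) ∈ {(T,F,F,F,T); (T,F,F,T,T); (T,F,T,F,T); (T,F,T,T,T)} — 4.
  y5=T, y1=F: 6 of the 32 assignments to (y2,y3,y4,y6,y7) work.
  y5=F, y1=T: y6 free; 3 ways for (y2,y3,y4,y7) × 2^1 = 6.
  y5=F, y1=F: 11 of the 32 assignments to (y2,y3,y4,y6,y7) work.
Total: 4 + 6 + 6 + 11 = 27.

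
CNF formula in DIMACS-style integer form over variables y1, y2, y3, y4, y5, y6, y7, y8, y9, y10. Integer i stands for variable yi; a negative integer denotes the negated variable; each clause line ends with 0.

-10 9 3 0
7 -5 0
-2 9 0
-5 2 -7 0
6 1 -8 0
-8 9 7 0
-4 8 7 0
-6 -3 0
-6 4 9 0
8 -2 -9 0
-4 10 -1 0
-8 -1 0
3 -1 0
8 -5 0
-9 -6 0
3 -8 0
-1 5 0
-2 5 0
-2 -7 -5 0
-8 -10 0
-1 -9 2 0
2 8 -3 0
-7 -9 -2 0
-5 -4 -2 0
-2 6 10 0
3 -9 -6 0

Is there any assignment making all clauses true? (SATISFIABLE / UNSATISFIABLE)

Try y1 = False.
Branch on y2: take y2 = False.
The remaining clauses are satisfied by y3 = False, y4 = False, y5 = False, y6 = False, y7 = True, y8 = False, y9 = False, y10 = False.
So y1=F, y2=F, y3=F, y4=F, y5=F, y6=F, y7=T, y8=F, y9=F, y10=F is a satisfying assignment.

SATISFIABLE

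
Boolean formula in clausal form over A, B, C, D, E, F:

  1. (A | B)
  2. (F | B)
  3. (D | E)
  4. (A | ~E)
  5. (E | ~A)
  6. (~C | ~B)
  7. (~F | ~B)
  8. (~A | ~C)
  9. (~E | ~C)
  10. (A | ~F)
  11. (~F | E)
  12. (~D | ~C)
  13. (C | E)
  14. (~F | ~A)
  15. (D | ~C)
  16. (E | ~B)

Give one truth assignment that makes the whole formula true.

Branch on A: take A = True.
  then E is forced to True.
  then C is forced to False.
  then F is forced to False.
  then B is forced to True.
D is now unconstrained; take D = False.
Every clause has at least one true literal under this assignment.
Check each clause:
  1. (B | A) — A is true.
  2. (B | F) — B is true.
  3. (D | E) — E is true.
  4. (~E | A) — A is true.
  5. (E | ~A) — E is true.
  6. (~C | ~B) — ~C is true.
  7. (~B | ~F) — ~F is true.
  8. (~A | ~C) — ~C is true.
  9. (~C | ~E) — ~C is true.
  10. (~F | A) — A is true.
  11. (~F | E) — ~F is true.
  12. (~C | ~D) — ~D is true.
  13. (E | C) — E is true.
  14. (~F | ~A) — ~F is true.
  15. (~C | D) — ~C is true.
  16. (~B | E) — E is true.

A=True  B=True  C=False  D=False  E=True  F=False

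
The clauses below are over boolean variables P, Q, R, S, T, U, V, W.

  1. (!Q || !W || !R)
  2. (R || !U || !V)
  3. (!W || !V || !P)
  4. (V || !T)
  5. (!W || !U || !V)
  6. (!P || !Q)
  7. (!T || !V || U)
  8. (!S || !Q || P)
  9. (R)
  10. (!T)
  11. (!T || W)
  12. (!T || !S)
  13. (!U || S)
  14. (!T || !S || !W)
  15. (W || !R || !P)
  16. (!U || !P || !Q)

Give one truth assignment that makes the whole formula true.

P=0, Q=0, R=1, S=0, T=0, U=0, V=0, W=1

Unit propagation: (R) forces R = True.
(!T) is a unit clause, so T = False.
Pure literal: Q appears only negated; assign Q = False.
U occurs only negated in the remaining clauses — set U = False.
Branch on P: take P = False.
S, V, W are now unconstrained; take S = False, V = False, W = True.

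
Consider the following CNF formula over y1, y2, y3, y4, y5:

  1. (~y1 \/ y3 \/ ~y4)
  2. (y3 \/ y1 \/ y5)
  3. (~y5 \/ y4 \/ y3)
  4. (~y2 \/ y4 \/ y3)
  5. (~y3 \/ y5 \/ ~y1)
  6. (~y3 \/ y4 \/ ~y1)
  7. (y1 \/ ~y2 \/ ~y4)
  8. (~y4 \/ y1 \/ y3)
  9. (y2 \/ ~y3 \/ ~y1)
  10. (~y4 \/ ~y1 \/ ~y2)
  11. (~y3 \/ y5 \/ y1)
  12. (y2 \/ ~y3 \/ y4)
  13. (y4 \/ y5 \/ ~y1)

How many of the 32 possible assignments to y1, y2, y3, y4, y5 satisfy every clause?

2

Satisfying assignments:
  y1=F y2=F y3=T y4=T y5=T
  y1=F y2=T y3=T y4=F y5=T
That's 2 in total.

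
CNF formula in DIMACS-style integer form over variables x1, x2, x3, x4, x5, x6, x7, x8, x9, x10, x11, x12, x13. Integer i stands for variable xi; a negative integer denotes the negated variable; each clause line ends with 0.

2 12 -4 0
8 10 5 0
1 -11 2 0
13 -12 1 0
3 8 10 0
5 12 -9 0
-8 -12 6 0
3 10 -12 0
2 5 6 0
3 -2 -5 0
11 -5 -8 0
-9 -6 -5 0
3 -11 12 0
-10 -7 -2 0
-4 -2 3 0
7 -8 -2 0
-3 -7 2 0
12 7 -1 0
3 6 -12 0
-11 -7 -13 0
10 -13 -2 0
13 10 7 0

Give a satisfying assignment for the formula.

x1=True, x2=True, x3=True, x4=True, x5=False, x6=False, x7=False, x8=False, x9=True, x10=True, x11=False, x12=True, x13=True

Branch on x1: take x1 = True.
Set x2 = True and propagate.
Branch on x3: take x3 = True.
The remaining clauses are satisfied by x4 = True, x5 = False, x6 = False, x7 = False, x8 = False, x9 = True, x10 = True, x11 = False, x12 = True, x13 = True.
Check each clause:
  1. (~x4 \/ x12 \/ x2) — x2 is true.
  2. (x5 \/ x8 \/ x10) — x10 is true.
  3. (x2 \/ x1 \/ ~x11) — x1 is true.
  4. (x13 \/ ~x12 \/ x1) — x1 is true.
  5. (x10 \/ x3 \/ x8) — x10 is true.
  6. (x12 \/ ~x9 \/ x5) — x12 is true.
  7. (~x8 \/ ~x12 \/ x6) — ~x8 is true.
  8. (~x12 \/ x3 \/ x10) — x10 is true.
  9. (x2 \/ x6 \/ x5) — x2 is true.
  10. (~x5 \/ ~x2 \/ x3) — x3 is true.
  11. (~x8 \/ x11 \/ ~x5) — ~x8 is true.
  12. (~x6 \/ ~x5 \/ ~x9) — ~x6 is true.
  13. (x3 \/ ~x11 \/ x12) — x3 is true.
  14. (~x10 \/ ~x7 \/ ~x2) — ~x7 is true.
  15. (x3 \/ ~x2 \/ ~x4) — x3 is true.
  16. (~x8 \/ ~x2 \/ x7) — ~x8 is true.
  17. (~x3 \/ ~x7 \/ x2) — ~x7 is true.
  18. (x12 \/ ~x1 \/ x7) — x12 is true.
  19. (~x12 \/ x3 \/ x6) — x3 is true.
  20. (~x13 \/ ~x7 \/ ~x11) — ~x7 is true.
  21. (x10 \/ ~x13 \/ ~x2) — x10 is true.
  22. (x7 \/ x10 \/ x13) — x10 is true.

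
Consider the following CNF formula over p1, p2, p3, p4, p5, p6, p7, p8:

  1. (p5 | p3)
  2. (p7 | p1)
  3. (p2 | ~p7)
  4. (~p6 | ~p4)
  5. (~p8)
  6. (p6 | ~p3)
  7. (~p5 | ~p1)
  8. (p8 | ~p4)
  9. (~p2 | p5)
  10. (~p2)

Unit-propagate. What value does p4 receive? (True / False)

(~p8) is a unit clause: p8 = False.
(p8 | ~p4): since p8 = False, the clause reduces to (~p4). p4 = False.

False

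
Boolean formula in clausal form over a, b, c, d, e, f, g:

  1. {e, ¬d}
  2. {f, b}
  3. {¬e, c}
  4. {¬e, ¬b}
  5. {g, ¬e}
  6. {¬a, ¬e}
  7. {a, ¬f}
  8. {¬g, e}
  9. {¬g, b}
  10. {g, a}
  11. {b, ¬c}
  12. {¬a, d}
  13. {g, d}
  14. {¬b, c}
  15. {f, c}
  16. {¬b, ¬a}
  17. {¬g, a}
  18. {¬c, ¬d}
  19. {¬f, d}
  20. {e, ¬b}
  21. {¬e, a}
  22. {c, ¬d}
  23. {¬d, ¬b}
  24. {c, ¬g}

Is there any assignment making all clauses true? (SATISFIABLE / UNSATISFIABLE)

b = True:
  propagation gives e=False; an empty clause results — contradiction.
b = False:
  propagation gives f=True, a=True, e=False, d=False; an empty clause results — contradiction.
Every branch closes, so no satisfying assignment exists.

UNSATISFIABLE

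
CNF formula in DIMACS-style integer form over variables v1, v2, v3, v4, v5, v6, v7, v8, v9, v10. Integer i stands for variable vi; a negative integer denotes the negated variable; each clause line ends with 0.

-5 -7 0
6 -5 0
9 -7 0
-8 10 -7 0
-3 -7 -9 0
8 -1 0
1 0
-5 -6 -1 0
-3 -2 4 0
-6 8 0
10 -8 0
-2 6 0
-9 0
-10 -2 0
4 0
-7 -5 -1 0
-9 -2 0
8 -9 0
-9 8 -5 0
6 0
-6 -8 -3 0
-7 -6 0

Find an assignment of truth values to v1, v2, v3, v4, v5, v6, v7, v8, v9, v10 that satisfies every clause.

v1=1, v2=0, v3=0, v4=1, v5=0, v6=1, v7=0, v8=1, v9=0, v10=1

Check each clause:
  1. {¬v7, ¬v5} — ¬v7 is true.
  2. {¬v5, v6} — ¬v5 is true.
  3. {¬v7, v9} — ¬v7 is true.
  4. {¬v8, v10, ¬v7} — ¬v7 is true.
  5. {¬v7, ¬v3, ¬v9} — ¬v7 is true.
  6. {v8, ¬v1} — v8 is true.
  7. {v1} — v1 is true.
  8. {¬v5, ¬v6, ¬v1} — ¬v5 is true.
  9. {¬v2, v4, ¬v3} — v4 is true.
  10. {¬v6, v8} — v8 is true.
  11. {v10, ¬v8} — v10 is true.
  12. {v6, ¬v2} — v6 is true.
  13. {¬v9} — ¬v9 is true.
  14. {¬v10, ¬v2} — ¬v2 is true.
  15. {v4} — v4 is true.
  16. {¬v5, ¬v7, ¬v1} — ¬v7 is true.
  17. {¬v9, ¬v2} — ¬v2 is true.
  18. {v8, ¬v9} — v8 is true.
  19. {¬v9, v8, ¬v5} — v8 is true.
  20. {v6} — v6 is true.
  21. {¬v8, ¬v3, ¬v6} — ¬v3 is true.
  22. {¬v6, ¬v7} — ¬v7 is true.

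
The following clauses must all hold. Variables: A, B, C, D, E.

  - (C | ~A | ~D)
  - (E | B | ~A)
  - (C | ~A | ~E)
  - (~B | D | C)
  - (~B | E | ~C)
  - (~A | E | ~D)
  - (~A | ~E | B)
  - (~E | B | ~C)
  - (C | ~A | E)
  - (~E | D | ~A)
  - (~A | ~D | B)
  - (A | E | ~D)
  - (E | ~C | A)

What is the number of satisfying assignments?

7

The models are:
  A=F B=F C=F D=F E=F
  A=F B=F C=F D=F E=T
  A=F B=F C=F D=T E=T
  A=F B=T C=F D=T E=T
  A=F B=T C=T D=F E=T
  A=F B=T C=T D=T E=T
  A=T B=T C=T D=T E=T
Count: 7.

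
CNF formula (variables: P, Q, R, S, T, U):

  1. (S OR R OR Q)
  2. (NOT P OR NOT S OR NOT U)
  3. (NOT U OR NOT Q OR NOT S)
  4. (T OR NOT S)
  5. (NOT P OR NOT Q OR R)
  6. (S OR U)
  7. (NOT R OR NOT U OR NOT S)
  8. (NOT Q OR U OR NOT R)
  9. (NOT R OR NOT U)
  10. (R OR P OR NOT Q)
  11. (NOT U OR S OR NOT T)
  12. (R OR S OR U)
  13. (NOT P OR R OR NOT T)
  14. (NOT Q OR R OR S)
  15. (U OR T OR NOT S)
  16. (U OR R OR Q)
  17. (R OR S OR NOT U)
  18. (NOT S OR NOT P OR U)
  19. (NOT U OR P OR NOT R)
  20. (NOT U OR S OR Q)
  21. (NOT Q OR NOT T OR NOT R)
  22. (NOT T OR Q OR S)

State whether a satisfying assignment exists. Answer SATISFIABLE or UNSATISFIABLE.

Set P = False and propagate.
Branch on Q: take Q = False.
Set R = True and propagate.
  then U is forced to False.
  then S is forced to True.
  then T is forced to True.
So P = False  Q = False  R = True  S = True  T = True  U = False is a satisfying assignment.

SATISFIABLE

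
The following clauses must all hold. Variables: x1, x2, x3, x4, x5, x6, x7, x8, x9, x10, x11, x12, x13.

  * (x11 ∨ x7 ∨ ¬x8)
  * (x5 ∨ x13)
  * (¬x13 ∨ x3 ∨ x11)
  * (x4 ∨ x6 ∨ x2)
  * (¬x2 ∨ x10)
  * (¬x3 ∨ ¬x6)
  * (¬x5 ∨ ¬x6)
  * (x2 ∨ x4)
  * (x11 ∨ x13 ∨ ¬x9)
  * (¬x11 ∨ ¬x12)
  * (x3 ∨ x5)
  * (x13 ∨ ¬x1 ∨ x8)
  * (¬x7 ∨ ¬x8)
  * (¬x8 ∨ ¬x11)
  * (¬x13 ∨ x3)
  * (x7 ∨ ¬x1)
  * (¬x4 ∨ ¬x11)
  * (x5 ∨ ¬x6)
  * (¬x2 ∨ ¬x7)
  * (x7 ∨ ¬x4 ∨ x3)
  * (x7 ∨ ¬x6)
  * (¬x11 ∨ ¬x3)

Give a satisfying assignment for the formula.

x1 = 0, x2 = 0, x3 = 1, x4 = 1, x5 = 1, x6 = 0, x7 = 0, x8 = 0, x9 = 0, x10 = 1, x11 = 0, x12 = 1, x13 = 0

Check each clause:
  1. (¬x8 ∨ x11 ∨ x7) — ¬x8 is true.
  2. (x13 ∨ x5) — x5 is true.
  3. (x11 ∨ ¬x13 ∨ x3) — x3 is true.
  4. (x4 ∨ x6 ∨ x2) — x4 is true.
  5. (¬x2 ∨ x10) — x10 is true.
  6. (¬x3 ∨ ¬x6) — ¬x6 is true.
  7. (¬x6 ∨ ¬x5) — ¬x6 is true.
  8. (x2 ∨ x4) — x4 is true.
  9. (¬x9 ∨ x13 ∨ x11) — ¬x9 is true.
  10. (¬x12 ∨ ¬x11) — ¬x11 is true.
  11. (x5 ∨ x3) — x3 is true.
  12. (¬x1 ∨ x8 ∨ x13) — ¬x1 is true.
  13. (¬x7 ∨ ¬x8) — ¬x8 is true.
  14. (¬x8 ∨ ¬x11) — ¬x8 is true.
  15. (x3 ∨ ¬x13) — x3 is true.
  16. (¬x1 ∨ x7) — ¬x1 is true.
  17. (¬x4 ∨ ¬x11) — ¬x11 is true.
  18. (¬x6 ∨ x5) — ¬x6 is true.
  19. (¬x7 ∨ ¬x2) — ¬x7 is true.
  20. (x3 ∨ ¬x4 ∨ x7) — x3 is true.
  21. (x7 ∨ ¬x6) — ¬x6 is true.
  22. (¬x11 ∨ ¬x3) — ¬x11 is true.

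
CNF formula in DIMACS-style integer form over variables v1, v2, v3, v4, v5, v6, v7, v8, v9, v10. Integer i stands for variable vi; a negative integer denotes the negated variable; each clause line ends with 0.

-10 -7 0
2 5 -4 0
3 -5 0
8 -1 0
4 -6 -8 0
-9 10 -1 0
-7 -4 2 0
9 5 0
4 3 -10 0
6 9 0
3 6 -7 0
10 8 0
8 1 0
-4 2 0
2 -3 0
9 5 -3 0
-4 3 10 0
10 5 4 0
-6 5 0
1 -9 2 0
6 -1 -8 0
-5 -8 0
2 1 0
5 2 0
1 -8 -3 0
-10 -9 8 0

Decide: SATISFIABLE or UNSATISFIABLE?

v2 occurs only positively in the remaining clauses — set v2 = True.
v7 occurs only negated in the remaining clauses — set v7 = False.
Set v1 = False and propagate.
  then v8 is forced to True.
  then v5 is forced to False.
  then v9 is forced to True.
  then v6 is forced to False.
  then v3 is forced to False.
Branch on v4: take v4 = True.
  then v10 is forced to True.
So v1 = False  v2 = True  v3 = False  v4 = True  v5 = False  v6 = False  v7 = False  v8 = True  v9 = True  v10 = True is a satisfying assignment.

SATISFIABLE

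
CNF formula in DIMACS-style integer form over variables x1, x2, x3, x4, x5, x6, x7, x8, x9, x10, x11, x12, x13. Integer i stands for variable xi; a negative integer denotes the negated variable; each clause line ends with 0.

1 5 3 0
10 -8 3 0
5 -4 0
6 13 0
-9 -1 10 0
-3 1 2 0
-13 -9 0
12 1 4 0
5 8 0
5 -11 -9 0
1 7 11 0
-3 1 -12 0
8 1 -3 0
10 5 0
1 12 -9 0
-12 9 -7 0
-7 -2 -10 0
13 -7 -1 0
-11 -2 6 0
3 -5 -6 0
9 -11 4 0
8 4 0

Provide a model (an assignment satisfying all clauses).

x1=True  x2=False  x3=True  x4=True  x5=True  x6=True  x7=False  x8=False  x9=False  x10=True  x11=False  x12=False  x13=True

Check each clause:
  1. (x5 OR x1 OR x3) — x1 is true.
  2. (x10 OR NOT x8 OR x3) — NOT x8 is true.
  3. (x5 OR NOT x4) — x5 is true.
  4. (x6 OR x13) — x13 is true.
  5. (NOT x9 OR NOT x1 OR x10) — x10 is true.
  6. (x1 OR x2 OR NOT x3) — x1 is true.
  7. (NOT x9 OR NOT x13) — NOT x9 is true.
  8. (x1 OR x4 OR x12) — x1 is true.
  9. (x5 OR x8) — x5 is true.
  10. (NOT x11 OR NOT x9 OR x5) — x5 is true.
  11. (x7 OR x11 OR x1) — x1 is true.
  12. (x1 OR NOT x3 OR NOT x12) — x1 is true.
  13. (x8 OR x1 OR NOT x3) — x1 is true.
  14. (x5 OR x10) — x10 is true.
  15. (NOT x9 OR x12 OR x1) — x1 is true.
  16. (x9 OR NOT x12 OR NOT x7) — NOT x12 is true.
  17. (NOT x10 OR NOT x7 OR NOT x2) — NOT x7 is true.
  18. (NOT x1 OR NOT x7 OR x13) — NOT x7 is true.
  19. (NOT x2 OR x6 OR NOT x11) — NOT x11 is true.
  20. (NOT x5 OR NOT x6 OR x3) — x3 is true.
  21. (NOT x11 OR x9 OR x4) — x4 is true.
  22. (x8 OR x4) — x4 is true.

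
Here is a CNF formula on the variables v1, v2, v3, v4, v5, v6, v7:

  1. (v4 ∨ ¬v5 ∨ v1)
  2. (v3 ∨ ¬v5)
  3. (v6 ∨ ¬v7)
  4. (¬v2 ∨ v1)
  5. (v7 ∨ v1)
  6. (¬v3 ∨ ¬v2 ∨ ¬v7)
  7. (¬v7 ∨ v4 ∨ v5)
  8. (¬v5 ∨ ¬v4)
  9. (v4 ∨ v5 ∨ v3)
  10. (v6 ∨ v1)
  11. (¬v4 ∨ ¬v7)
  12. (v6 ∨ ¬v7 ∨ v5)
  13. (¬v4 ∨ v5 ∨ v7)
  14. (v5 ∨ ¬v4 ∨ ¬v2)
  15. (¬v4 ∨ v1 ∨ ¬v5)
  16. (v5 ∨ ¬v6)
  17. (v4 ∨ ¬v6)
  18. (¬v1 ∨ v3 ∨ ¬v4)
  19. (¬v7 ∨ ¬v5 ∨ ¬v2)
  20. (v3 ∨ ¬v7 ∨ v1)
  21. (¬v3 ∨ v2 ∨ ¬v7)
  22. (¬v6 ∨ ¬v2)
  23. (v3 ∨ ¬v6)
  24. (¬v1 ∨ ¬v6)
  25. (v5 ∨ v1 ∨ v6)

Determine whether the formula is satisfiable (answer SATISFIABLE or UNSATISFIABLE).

Set v1 = True and propagate.
  then v6 is forced to False.
  then v7 is forced to False.
Try v2 = False.
The remaining clauses are satisfied by v3 = True, v4 = False, v5 = False.
So v1=True, v2=False, v3=True, v4=False, v5=False, v6=False, v7=False is a satisfying assignment.

SATISFIABLE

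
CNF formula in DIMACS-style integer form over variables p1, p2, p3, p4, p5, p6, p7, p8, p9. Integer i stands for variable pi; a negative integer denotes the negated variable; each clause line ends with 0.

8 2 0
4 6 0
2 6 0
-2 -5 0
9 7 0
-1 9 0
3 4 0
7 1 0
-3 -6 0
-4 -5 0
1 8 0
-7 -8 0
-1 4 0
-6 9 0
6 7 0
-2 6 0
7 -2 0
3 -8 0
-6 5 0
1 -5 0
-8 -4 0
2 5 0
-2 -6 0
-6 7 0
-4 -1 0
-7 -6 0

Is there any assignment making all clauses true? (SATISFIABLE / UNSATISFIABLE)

UNSATISFIABLE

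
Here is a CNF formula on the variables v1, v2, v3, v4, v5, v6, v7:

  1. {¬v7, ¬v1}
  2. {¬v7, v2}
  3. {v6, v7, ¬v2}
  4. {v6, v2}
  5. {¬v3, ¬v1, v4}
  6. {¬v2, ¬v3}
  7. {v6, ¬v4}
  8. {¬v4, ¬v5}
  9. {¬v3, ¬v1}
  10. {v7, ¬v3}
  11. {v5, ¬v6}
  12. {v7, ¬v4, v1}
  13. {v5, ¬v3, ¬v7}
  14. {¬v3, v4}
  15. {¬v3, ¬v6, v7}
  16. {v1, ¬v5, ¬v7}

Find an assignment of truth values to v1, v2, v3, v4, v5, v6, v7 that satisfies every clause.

Pure literal: v3 appears only negated; assign v3 = False.
Set v1 = False and propagate.
For the remaining variables, v2 = True, v4 = False, v5 = True, v6 = True, v7 = False works.

v1 = F  v2 = T  v3 = F  v4 = F  v5 = T  v6 = T  v7 = F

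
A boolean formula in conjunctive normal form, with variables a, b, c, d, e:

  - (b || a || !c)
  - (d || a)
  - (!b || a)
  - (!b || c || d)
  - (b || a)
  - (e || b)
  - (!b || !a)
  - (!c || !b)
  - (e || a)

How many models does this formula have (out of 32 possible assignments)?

4

The models are:
  a=1 b=0 c=0 d=0 e=1
  a=1 b=0 c=0 d=1 e=1
  a=1 b=0 c=1 d=0 e=1
  a=1 b=0 c=1 d=1 e=1
That's 4 in total.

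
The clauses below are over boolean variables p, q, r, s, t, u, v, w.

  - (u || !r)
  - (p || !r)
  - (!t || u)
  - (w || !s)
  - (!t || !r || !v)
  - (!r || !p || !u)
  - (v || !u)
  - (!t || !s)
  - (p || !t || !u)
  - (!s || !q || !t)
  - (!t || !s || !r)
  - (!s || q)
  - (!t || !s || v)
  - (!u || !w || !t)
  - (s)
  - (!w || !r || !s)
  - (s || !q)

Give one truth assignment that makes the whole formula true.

p=True, q=True, r=False, s=True, t=False, u=False, v=True, w=True

Unit propagation: (s) forces s = True.
(w) is a unit clause, so w = True.
Unit propagation: (!t) forces t = False.
The clause (q) is unit: q must be True.
(!r) is a unit clause, so r = False.
Pure literal: u appears only negated; assign u = False.
v occurs only positively in the remaining clauses — set v = True.
p is now unconstrained; take p = True.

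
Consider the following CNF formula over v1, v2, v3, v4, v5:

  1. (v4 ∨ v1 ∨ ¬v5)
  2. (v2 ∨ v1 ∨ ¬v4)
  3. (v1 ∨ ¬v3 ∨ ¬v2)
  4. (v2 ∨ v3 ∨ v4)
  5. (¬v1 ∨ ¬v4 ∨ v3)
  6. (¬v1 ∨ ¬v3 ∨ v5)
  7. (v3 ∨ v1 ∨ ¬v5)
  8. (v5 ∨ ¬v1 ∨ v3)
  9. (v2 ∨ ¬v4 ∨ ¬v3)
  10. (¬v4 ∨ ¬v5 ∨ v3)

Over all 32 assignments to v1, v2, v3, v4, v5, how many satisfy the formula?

7

The models are:
  v1=0 v2=0 v3=1 v4=0 v5=0
  v1=0 v2=1 v3=0 v4=0 v5=0
  v1=0 v2=1 v3=0 v4=1 v5=0
  v1=1 v2=0 v3=1 v4=0 v5=1
  v1=1 v2=1 v3=0 v4=0 v5=1
  v1=1 v2=1 v3=1 v4=0 v5=1
  v1=1 v2=1 v3=1 v4=1 v5=1
Count: 7.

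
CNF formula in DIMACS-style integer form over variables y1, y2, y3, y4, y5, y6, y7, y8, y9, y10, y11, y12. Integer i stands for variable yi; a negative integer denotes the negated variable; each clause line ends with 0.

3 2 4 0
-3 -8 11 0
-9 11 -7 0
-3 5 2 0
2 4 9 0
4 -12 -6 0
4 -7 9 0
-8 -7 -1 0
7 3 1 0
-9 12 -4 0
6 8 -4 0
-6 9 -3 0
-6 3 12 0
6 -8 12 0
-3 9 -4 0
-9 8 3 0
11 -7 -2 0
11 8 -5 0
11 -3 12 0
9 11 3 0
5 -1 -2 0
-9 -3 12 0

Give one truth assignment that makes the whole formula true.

Pure literal: y11 appears only positively; assign y11 = True.
Set y1 = True and propagate.
Set y2 = True and propagate.
  then y5 is forced to True.
For the remaining variables, y3 = True, y4 = False, y6 = False, y7 = False, y8 = False, y9 = False, y10 = False, y12 = True works.
Check each clause:
  1. (y2 ∨ y4 ∨ y3) — y2 is true.
  2. (¬y3 ∨ y11 ∨ ¬y8) — ¬y8 is true.
  3. (y11 ∨ ¬y9 ∨ ¬y7) — ¬y7 is true.
  4. (¬y3 ∨ y2 ∨ y5) — y5 is true.
  5. (y9 ∨ y2 ∨ y4) — y2 is true.
  6. (y4 ∨ ¬y6 ∨ ¬y12) — ¬y6 is true.
  7. (¬y7 ∨ y4 ∨ y9) — ¬y7 is true.
  8. (¬y7 ∨ ¬y8 ∨ ¬y1) — ¬y8 is true.
  9. (y1 ∨ y7 ∨ y3) — y1 is true.
  10. (y12 ∨ ¬y9 ∨ ¬y4) — y12 is true.
  11. (y8 ∨ ¬y4 ∨ y6) — ¬y4 is true.
  12. (y9 ∨ ¬y3 ∨ ¬y6) — ¬y6 is true.
  13. (y3 ∨ y12 ∨ ¬y6) — ¬y6 is true.
  14. (y12 ∨ ¬y8 ∨ y6) — ¬y8 is true.
  15. (¬y4 ∨ y9 ∨ ¬y3) — ¬y4 is true.
  16. (y8 ∨ ¬y9 ∨ y3) — y3 is true.
  17. (¬y2 ∨ y11 ∨ ¬y7) — ¬y7 is true.
  18. (y8 ∨ y11 ∨ ¬y5) — y11 is true.
  19. (y12 ∨ ¬y3 ∨ y11) — y11 is true.
  20. (y11 ∨ y3 ∨ y9) — y11 is true.
  21. (¬y2 ∨ ¬y1 ∨ y5) — y5 is true.
  22. (¬y3 ∨ ¬y9 ∨ y12) — y12 is true.

y1 = True  y2 = True  y3 = True  y4 = False  y5 = True  y6 = False  y7 = False  y8 = False  y9 = False  y10 = False  y11 = True  y12 = True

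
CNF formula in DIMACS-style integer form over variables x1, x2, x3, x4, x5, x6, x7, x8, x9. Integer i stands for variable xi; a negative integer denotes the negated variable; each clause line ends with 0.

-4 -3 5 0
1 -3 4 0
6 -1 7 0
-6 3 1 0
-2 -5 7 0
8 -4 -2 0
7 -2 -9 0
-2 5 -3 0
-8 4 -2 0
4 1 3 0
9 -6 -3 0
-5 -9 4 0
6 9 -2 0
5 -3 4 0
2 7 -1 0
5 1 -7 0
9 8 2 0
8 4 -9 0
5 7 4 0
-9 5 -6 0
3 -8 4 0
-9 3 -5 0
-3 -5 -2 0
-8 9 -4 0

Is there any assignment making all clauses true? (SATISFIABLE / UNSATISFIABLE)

SATISFIABLE

Try x1 = False.
Try x2 = False.
Set x3 = True and propagate.
  then x4 is forced to True.
  then x5 is forced to True.
The remaining clauses are satisfied by x6 = True, x7 = True, x8 = True, x9 = True.
Every clause has at least one true literal under this assignment.
So x1=0, x2=0, x3=1, x4=1, x5=1, x6=1, x7=1, x8=1, x9=1 is a satisfying assignment.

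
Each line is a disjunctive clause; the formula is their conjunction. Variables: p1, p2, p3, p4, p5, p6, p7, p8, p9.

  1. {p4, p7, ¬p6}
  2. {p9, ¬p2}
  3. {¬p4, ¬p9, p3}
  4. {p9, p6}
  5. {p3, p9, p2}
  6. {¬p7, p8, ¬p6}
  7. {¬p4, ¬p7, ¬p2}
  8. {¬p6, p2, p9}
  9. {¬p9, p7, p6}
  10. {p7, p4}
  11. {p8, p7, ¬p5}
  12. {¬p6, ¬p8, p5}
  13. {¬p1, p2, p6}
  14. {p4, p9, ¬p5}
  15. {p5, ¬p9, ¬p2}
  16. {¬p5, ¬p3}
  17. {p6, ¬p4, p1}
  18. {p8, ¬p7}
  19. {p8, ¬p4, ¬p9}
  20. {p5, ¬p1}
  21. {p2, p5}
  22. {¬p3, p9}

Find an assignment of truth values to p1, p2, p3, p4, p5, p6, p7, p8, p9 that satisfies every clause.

p1=0  p2=0  p3=0  p4=0  p5=1  p6=0  p7=1  p8=1  p9=1

Try p1 = False.
Try p2 = False.
  then p5 is forced to True.
  then p3 is forced to False.
  then p9 is forced to True.
  then p4 is forced to False.
  then p7 is forced to True.
  then p8 is forced to True.
p6 is now unconstrained; take p6 = False.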